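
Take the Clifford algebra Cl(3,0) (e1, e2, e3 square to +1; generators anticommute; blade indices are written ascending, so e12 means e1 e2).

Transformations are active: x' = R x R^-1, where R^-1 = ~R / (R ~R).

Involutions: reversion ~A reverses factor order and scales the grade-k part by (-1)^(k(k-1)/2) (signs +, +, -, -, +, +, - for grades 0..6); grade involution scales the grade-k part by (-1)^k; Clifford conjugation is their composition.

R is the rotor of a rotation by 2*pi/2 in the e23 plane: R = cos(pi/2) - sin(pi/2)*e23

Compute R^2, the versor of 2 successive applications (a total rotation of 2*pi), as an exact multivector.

Half-angle bookkeeping: 2 applications in e23 add up to rotor phase 2*pi/2 = pi, so R^2 = cos(pi) - sin(pi)*e23.
cos(pi) = -1 and sin(pi) = 0, so R^2 = -1. The total rotation 2*pi is 1 full turn, so every vector returns to itself, yet the rotor is -1, on the OTHER sheet of the double cover (an odd number of 2*pi turns).
Answer: -1


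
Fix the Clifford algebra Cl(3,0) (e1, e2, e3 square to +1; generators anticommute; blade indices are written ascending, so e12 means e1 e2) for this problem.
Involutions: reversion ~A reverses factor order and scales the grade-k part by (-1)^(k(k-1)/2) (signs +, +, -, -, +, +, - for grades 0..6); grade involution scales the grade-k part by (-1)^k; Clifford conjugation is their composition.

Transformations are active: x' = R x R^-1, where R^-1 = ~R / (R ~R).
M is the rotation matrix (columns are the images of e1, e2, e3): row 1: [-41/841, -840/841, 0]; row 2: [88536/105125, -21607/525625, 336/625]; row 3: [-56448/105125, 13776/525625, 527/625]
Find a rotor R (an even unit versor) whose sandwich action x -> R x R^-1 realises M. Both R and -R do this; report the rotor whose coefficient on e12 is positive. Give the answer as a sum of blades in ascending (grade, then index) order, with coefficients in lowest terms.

Method: write R = a + b12*e12 + b13*e13 + b23*e23 with a^2 + b12^2 + b13^2 + b23^2 = 1 (so R^-1 = ~R). Expanding the columns R e_j ~R gives tr M = 4a^2 - 1 and, from the antisymmetric part, M21 - M12 = -4a*b12, M13 - M31 = 4a*b13, M32 - M23 = -4a*b23.
Here tr M = 15839/21025, so a^2 = (1 + tr M)/4 = 9216/21025 and a = ±96/145. Taking a = 96/145: M21 - M12 = 193536/105125, M13 - M31 = 56448/105125, M32 - M23 = -10752/21025, giving b12 = -504/725, b13 = 147/725, b23 = 28/145, i.e. R = 96/145 - 504/725*e12 + 147/725*e13 + 28/145*e23.
Its e12 coefficient is negative, so report the other preimage -R.
Answer: -96/145 + 504/725*e12 - 147/725*e13 - 28/145*e23. Uniqueness: Spin(3) -> SO(3) maps R and -R to the same rotation of trace 15839/21025; fixing the sign of the e12 coefficient removes the ambiguity.


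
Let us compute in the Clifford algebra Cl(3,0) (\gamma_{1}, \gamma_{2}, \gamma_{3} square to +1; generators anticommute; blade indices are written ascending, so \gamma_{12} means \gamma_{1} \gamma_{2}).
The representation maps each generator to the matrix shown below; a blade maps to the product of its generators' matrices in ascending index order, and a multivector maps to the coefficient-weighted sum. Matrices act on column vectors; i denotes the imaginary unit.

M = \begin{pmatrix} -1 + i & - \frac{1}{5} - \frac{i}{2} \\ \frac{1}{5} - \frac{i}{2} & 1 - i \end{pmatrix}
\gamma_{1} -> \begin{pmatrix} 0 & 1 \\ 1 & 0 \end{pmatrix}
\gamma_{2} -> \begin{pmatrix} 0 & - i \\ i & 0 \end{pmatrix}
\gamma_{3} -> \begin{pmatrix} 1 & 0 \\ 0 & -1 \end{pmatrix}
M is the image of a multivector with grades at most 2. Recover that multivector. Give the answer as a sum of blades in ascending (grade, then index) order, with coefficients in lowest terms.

Method: 1, rho(\gamma_{1}), rho(\gamma_{2}), rho(\gamma_{3}) form a trace-orthogonal basis of the 2x2 complex matrices (tr(X Y) = 2 if X = Y, else 0), so M = m0*1 + m1*rho(\gamma_{1}) + m2*rho(\gamma_{2}) + m3*rho(\gamma_{3}) with m0 = tr(M)/2 = 0, m1 = tr(M rho(\gamma_{1}))/2 = - \frac{i}{2}, m2 = tr(M rho(\gamma_{2}))/2 = - \frac{i}{5}, m3 = tr(M rho(\gamma_{3}))/2 = -1 + i.
Multiplying table entries, the bivector images are rho(\gamma_{12}) = i*rho(\gamma_{3}), rho(\gamma_{13}) = -i*rho(\gamma_{2}), rho(\gamma_{23}) = i*rho(\gamma_{1}); with real blade coefficients the real parts of m0..m3 are the coefficients of 1, \gamma_{1}, \gamma_{2}, \gamma_{3} and the imaginary parts give the bivectors (\gamma_{23}: Im m1, \gamma_{13}: -Im m2, \gamma_{12}: Im m3).
Answer: -\gamma_{3} + \gamma_{12} + \frac{1}{5} \gamma_{13} - \frac{1}{2} \gamma_{23}


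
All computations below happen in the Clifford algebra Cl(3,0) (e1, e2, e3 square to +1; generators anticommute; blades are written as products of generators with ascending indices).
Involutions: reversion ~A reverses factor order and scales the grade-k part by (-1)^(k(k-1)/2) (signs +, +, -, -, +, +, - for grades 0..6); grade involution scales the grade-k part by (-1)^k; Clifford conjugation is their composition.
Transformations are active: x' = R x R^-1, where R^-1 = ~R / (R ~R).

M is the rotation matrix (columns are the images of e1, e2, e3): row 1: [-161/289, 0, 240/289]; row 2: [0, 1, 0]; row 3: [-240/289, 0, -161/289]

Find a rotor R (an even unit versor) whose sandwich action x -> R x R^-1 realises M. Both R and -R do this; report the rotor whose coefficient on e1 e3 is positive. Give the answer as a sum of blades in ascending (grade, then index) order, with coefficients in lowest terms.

Method: write R = a + b12*e1 e2 + b13*e1 e3 + b23*e2 e3 with a^2 + b12^2 + b13^2 + b23^2 = 1 (so R^-1 = ~R). Expanding the columns R e_j ~R gives tr M = 4a^2 - 1 and, from the antisymmetric part, M21 - M12 = -4a*b12, M13 - M31 = 4a*b13, M32 - M23 = -4a*b23.
Here tr M = -33/289, so a^2 = (1 + tr M)/4 = 64/289 and a = ±8/17. Taking a = 8/17: M21 - M12 = 0, M13 - M31 = 480/289, M32 - M23 = 0, giving b12 = 0, b13 = 15/17, b23 = 0, i.e. R = 8/17 + 15/17*e1 e3.
Its e1 e3 coefficient is already positive.
Answer: 8/17 + 15/17*e1 e3. Uniqueness: Spin(3) -> SO(3) maps R and -R to the same rotation of trace -33/289; fixing the sign of the e1 e3 coefficient removes the ambiguity.


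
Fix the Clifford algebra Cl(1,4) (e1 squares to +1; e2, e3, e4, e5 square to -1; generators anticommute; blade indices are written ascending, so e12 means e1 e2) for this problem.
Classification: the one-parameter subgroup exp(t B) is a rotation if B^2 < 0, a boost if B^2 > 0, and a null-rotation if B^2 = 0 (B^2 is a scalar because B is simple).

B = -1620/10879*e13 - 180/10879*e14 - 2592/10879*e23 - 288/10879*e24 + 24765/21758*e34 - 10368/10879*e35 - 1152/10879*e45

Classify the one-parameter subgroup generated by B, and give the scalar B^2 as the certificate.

B^2 term by term: the squares give (-1620/10879)^2*(e13)^2 + (-180/10879)^2*(e14)^2 + (-2592/10879)^2*(e23)^2 + (-288/10879)^2*(e24)^2 + (24765/21758)^2*(e34)^2 + (-10368/10879)^2*(e35)^2 + (-1152/10879)^2*(e45)^2 = 2624400/118352641*(+1) + 32400/118352641*(+1) + 6718464/118352641*(-1) + 82944/118352641*(-1) + 613305225/473410564*(-1) + 107495424/118352641*(-1) + 1327104/118352641*(-1) = -9/4 (each basis 2-blade squares to minus the product of its generators' squares); cross terms between blades sharing an index anticommute and cancel; the commuting (index-disjoint) pairs give grade-4 terms 2*c*c'*(blade product), which cancel blade by blade — e1234: -933120/118352641 + 933120/118352641 = 0; e1345: 3732480/118352641 - 3732480/118352641 = 0; e2345: 5971968/118352641 - 5971968/118352641 = 0 — confirming B is simple. So B^2 = -9/4.
Answer: rotation, certificate B^2 = -9/4. Because -9/4 is invariant under every versor sandwich, the classification follows from its sign alone.


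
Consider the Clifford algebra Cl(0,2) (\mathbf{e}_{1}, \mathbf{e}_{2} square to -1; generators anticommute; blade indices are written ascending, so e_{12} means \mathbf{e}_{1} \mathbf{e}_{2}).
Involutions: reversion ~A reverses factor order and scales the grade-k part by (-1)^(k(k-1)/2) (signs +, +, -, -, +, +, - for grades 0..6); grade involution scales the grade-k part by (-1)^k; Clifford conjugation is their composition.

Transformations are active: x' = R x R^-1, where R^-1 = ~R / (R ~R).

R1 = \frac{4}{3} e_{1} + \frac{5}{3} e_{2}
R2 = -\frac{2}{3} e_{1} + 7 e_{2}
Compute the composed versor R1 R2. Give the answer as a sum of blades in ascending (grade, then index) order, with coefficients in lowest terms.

Distribute over the terms of R1 (each basis-blade product reordered to ascending indices, repeated generators contracted through their squares):
(\frac{4}{3} e_{1}) R2 = \frac{8}{9} + \frac{28}{3} e_{12}
(\frac{5}{3} e_{2}) R2 = -\frac{35}{3} + \frac{10}{9} e_{12}
Summing the partial products and collecting blades:
Answer: -\frac{97}{9} + \frac{94}{9} e_{12}


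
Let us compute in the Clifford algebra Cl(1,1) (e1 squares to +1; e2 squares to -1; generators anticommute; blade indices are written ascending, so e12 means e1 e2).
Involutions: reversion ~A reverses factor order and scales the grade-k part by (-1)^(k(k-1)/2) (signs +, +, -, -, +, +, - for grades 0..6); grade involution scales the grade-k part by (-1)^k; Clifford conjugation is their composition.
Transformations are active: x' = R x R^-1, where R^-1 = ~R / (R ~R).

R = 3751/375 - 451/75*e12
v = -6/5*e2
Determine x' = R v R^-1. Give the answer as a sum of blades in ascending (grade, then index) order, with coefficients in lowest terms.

~R = 3751/375 + 451/75*e12, and R ~R = 2994992/46875, so R^-1 = ~R / (2994992/46875).
R v = -902/125*e1 - 7502/625*e2
Answer: -13981/6188*e1 - 79153/30940*e2


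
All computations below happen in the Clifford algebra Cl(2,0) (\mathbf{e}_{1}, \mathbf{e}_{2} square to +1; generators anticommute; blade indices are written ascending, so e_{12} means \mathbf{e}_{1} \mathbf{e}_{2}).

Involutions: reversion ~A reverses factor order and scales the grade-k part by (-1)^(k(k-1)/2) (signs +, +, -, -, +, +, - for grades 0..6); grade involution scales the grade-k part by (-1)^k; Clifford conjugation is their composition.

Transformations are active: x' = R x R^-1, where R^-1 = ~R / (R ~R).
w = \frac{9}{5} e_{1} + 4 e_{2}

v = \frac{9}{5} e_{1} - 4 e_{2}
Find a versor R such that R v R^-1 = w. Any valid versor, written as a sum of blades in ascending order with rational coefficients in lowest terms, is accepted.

Since q(v) = q(w) = \frac{481}{25}, the sum R = v + w = \frac{18}{5} e_{1} does the job whenever invertible.
Answer: \frac{18}{5} e_{1}


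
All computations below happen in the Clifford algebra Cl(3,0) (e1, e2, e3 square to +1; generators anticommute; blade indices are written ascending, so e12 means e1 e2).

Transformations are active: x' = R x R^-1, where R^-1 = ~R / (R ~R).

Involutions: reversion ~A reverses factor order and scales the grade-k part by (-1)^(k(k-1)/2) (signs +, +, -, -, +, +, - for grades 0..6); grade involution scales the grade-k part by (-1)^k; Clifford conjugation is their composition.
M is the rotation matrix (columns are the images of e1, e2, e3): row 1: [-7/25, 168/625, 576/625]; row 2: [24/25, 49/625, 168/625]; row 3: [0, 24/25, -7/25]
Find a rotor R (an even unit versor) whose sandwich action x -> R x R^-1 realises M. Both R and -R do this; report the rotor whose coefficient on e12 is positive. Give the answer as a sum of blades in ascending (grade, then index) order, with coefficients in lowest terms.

Method: write R = a + b12*e12 + b13*e13 + b23*e23 with a^2 + b12^2 + b13^2 + b23^2 = 1 (so R^-1 = ~R). Expanding the columns R e_j ~R gives tr M = 4a^2 - 1 and, from the antisymmetric part, M21 - M12 = -4a*b12, M13 - M31 = 4a*b13, M32 - M23 = -4a*b23.
Here tr M = -301/625, so a^2 = (1 + tr M)/4 = 81/625 and a = ±9/25. Taking a = 9/25: M21 - M12 = 432/625, M13 - M31 = 576/625, M32 - M23 = 432/625, giving b12 = -12/25, b13 = 16/25, b23 = -12/25, i.e. R = 9/25 - 12/25*e12 + 16/25*e13 - 12/25*e23.
Its e12 coefficient is negative, so report the other preimage -R.
Answer: -9/25 + 12/25*e12 - 16/25*e13 + 12/25*e23. Uniqueness: Spin(3) -> SO(3) maps R and -R to the same rotation of trace -301/625; fixing the sign of the e12 coefficient removes the ambiguity.


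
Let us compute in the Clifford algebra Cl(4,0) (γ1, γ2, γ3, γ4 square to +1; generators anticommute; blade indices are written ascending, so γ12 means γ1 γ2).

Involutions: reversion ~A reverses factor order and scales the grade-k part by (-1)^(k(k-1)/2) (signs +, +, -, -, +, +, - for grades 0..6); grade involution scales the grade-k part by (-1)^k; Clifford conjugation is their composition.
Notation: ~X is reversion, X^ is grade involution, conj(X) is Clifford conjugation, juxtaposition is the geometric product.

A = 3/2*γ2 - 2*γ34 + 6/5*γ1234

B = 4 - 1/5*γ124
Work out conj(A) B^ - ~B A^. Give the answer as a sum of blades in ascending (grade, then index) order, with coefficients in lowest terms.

first term: -6*γ2 - 6/25*γ3 + 3/10*γ14 + 8*γ34 + 2/5*γ123 + 24/5*γ1234
second term: -6*γ2 + 6/25*γ3 + 3/10*γ14 - 8*γ34 + 2/5*γ123 + 24/5*γ1234
Answer: -12/25*γ3 + 16*γ34


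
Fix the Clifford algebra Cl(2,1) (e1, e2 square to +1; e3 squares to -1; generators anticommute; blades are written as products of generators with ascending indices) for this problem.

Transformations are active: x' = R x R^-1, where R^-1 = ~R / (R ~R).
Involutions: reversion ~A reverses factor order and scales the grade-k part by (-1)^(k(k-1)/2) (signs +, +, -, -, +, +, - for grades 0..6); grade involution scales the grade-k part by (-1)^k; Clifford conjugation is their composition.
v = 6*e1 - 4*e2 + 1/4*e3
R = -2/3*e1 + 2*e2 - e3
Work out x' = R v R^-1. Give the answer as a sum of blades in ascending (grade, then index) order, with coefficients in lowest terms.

~R = -2/3*e1 + 2*e2 - e3, and R ~R = 31/9, so R^-1 = ~R / (31/9).
R v = -47/4 - 28/3*e1 e2 + 35/6*e1 e3 - 7/2*e2 e3
Answer: -45/31*e1 - 299/31*e2 + 815/124*e3


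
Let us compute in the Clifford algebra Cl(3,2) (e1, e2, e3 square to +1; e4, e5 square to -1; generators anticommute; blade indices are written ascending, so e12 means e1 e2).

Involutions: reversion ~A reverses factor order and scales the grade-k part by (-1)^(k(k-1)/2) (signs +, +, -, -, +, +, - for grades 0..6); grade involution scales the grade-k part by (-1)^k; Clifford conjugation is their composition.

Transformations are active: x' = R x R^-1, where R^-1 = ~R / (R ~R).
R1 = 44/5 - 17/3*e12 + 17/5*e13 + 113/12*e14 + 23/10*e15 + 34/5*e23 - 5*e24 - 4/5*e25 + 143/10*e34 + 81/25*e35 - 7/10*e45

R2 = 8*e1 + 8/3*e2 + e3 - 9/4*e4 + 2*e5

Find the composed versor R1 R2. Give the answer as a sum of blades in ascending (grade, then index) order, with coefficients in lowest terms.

Distribute over the terms of R2 (each basis-blade product reordered to ascending indices, repeated generators contracted through their squares):
R1 (8*e1) = 352/5*e1 + 136/3*e2 - 136/5*e3 - 226/3*e4 - 92/5*e5 + 272/5*e123 - 40*e124 - 32/5*e125 + 572/5*e134 + 648/25*e135 - 28/5*e145
R1 (8/3*e2) = -136/9*e1 + 352/15*e2 - 272/15*e3 + 40/3*e4 + 32/15*e5 - 136/15*e123 - 226/9*e124 - 92/15*e125 + 572/15*e234 + 216/25*e235 - 28/15*e245
R1 (e3) = 17/5*e1 + 34/5*e2 + 44/5*e3 - 143/10*e4 - 81/25*e5 - 17/3*e123 - 113/12*e134 - 23/10*e135 + 5*e234 + 4/5*e235 - 7/10*e345
R1 (-9/4*e4) = 339/16*e1 - 45/4*e2 + 1287/40*e3 - 99/5*e4 + 63/40*e5 + 51/4*e124 - 153/20*e134 + 207/40*e145 - 153/10*e234 - 9/5*e245 + 729/100*e345
R1 (2*e5) = -23/5*e1 + 8/5*e2 - 162/25*e3 + 7/5*e4 + 88/5*e5 - 34/3*e125 + 34/5*e135 + 113/6*e145 + 68/5*e235 - 10*e245 + 143/5*e345
Summing the partial products and collecting blades:
Answer: 54199/720*e1 + 1319/20*e2 - 6503/600*e3 - 947/10*e4 - 199/600*e5 + 119/3*e123 - 1885/36*e124 - 358/15*e125 + 292/3*e134 + 1521/50*e135 + 2209/120*e145 + 167/6*e234 + 576/25*e235 - 41/3*e245 + 3519/100*e345


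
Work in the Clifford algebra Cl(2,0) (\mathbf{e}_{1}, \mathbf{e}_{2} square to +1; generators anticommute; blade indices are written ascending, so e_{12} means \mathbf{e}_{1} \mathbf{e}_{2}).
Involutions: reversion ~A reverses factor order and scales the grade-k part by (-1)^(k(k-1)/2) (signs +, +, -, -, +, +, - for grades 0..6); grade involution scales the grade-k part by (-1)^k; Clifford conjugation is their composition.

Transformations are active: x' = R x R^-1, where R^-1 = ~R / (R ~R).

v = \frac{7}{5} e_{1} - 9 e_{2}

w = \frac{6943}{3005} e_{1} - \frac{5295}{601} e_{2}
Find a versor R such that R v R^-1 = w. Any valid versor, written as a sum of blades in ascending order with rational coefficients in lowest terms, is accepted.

Reasoning: v^2 = w^2 = \frac{2074}{25} since conjugation preserves the quadratic form; R = v + w = \frac{2230}{601} e_{1} - \frac{10704}{601} e_{2} is then valid when invertible, keeping its own part and reversing (v - w)/2.
Answer: \frac{2230}{601} e_{1} - \frac{10704}{601} e_{2}


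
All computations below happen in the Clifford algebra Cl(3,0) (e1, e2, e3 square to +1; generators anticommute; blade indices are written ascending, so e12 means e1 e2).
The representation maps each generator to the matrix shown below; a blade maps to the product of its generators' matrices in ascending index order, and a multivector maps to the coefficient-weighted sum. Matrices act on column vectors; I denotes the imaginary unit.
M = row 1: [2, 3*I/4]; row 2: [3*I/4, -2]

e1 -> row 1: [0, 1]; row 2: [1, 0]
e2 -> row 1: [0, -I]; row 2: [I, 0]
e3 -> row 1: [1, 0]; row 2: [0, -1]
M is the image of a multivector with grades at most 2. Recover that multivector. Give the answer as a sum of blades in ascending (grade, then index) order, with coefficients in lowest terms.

Method: 1, rho(e1), rho(e2), rho(e3) form a trace-orthogonal basis of the 2x2 complex matrices (tr(X Y) = 2 if X = Y, else 0), so M = m0*1 + m1*rho(e1) + m2*rho(e2) + m3*rho(e3) with m0 = tr(M)/2 = 0, m1 = tr(M rho(e1))/2 = 3*I/4, m2 = tr(M rho(e2))/2 = 0, m3 = tr(M rho(e3))/2 = 2.
Multiplying table entries, the bivector images are rho(e12) = I*rho(e3), rho(e13) = -I*rho(e2), rho(e23) = I*rho(e1); with real blade coefficients the real parts of m0..m3 are the coefficients of 1, e1, e2, e3 and the imaginary parts give the bivectors (e23: Im m1, e13: -Im m2, e12: Im m3).
Answer: 2*e3 + 3/4*e23


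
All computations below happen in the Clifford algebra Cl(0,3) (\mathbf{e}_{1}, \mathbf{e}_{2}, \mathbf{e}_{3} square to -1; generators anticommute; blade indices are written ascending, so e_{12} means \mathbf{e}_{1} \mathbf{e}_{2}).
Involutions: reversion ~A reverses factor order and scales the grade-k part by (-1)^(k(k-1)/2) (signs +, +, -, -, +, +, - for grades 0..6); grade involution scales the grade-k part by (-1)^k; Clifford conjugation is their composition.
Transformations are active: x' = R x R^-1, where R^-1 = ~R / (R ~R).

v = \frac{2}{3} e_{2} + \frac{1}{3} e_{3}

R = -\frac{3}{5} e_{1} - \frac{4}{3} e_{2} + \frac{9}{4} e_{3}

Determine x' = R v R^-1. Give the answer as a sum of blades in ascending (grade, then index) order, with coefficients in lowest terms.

~R = -\frac{3}{5} e_{1} - \frac{4}{3} e_{2} + \frac{9}{4} e_{3}, and R ~R = -\frac{25921}{3600}, so R^-1 = ~R / (-\frac{25921}{3600}).
R v = \frac{5}{36} - \frac{2}{5} e_{12} - \frac{1}{5} e_{13} - \frac{35}{18} e_{23}
Answer: \frac{600}{25921} e_{1} - \frac{47842}{77763} e_{2} - \frac{32671}{77763} e_{3}


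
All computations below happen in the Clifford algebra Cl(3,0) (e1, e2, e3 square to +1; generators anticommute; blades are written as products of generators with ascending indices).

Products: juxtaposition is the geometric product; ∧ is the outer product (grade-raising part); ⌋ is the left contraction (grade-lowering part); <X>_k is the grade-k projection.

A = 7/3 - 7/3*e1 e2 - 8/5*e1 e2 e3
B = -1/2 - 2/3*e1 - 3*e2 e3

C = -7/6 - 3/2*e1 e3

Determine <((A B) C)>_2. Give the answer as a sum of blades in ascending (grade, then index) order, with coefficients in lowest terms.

step 1: -7/6 - 286/45*e1 - 14/9*e2 + 7/6*e1 e2 + 7*e1 e3 - 89/15*e2 e3 + 4/5*e1 e2 e3
step 2: 427/36 + 1001/135*e1 + 83/135*e2 + 143/15*e3 + 1357/180*e1 e2 - 77/12*e1 e3 + 1561/180*e2 e3 - 49/15*e1 e2 e3
step 3: 1357/180*e1 e2 - 77/12*e1 e3 + 1561/180*e2 e3
Answer: 1357/180*e1 e2 - 77/12*e1 e3 + 1561/180*e2 e3


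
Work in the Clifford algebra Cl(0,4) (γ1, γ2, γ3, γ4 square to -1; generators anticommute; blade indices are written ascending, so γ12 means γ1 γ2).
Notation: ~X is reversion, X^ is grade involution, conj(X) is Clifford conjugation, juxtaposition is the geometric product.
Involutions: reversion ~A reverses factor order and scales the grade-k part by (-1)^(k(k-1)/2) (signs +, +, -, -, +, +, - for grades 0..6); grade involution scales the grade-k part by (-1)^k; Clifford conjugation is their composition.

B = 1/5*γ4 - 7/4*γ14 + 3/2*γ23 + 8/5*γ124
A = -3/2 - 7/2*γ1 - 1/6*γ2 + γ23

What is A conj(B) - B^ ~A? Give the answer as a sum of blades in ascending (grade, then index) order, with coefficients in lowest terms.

first term: 3/2 - 1/4*γ3 + 257/40*γ4 - 263/120*γ14 + 9/4*γ23 + 169/30*γ24 + 21/4*γ123 - 253/120*γ124 + 8/5*γ134 - 1/5*γ234 + 7/4*γ1234
second term: 3/2 - 1/4*γ3 + 257/40*γ4 + 263/120*γ14 - 9/4*γ23 - 169/30*γ24 - 21/4*γ123 + 253/120*γ124 - 8/5*γ134 + 1/5*γ234 + 7/4*γ1234
Answer: -263/60*γ14 + 9/2*γ23 + 169/15*γ24 + 21/2*γ123 - 253/60*γ124 + 16/5*γ134 - 2/5*γ234


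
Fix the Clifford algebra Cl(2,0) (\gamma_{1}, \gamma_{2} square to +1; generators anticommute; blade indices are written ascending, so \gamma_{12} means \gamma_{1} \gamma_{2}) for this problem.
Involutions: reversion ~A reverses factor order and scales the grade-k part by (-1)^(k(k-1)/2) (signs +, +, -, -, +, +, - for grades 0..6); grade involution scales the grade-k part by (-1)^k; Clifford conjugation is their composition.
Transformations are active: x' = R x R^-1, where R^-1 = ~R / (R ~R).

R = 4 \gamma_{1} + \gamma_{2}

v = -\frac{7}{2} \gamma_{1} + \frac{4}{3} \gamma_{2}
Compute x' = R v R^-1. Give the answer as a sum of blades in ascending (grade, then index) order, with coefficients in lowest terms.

~R = 4 \gamma_{1} + \gamma_{2}, and R ~R = 17, so R^-1 = ~R / (17).
R v = -\frac{38}{3} + \frac{53}{6} \gamma_{12}
Answer: -\frac{251}{102} \gamma_{1} - \frac{48}{17} \gamma_{2}


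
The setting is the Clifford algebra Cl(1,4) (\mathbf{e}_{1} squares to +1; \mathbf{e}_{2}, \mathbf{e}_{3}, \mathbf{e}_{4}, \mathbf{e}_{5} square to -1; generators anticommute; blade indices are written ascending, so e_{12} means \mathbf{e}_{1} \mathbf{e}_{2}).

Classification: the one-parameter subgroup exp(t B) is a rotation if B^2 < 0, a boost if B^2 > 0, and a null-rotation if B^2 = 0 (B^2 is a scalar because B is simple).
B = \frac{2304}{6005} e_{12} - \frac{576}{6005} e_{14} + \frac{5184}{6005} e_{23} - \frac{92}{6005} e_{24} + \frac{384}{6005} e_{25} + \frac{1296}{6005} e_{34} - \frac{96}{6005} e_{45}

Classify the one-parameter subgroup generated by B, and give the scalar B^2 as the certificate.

B^2 term by term: the squares give (\frac{2304}{6005})^2*(e_{12})^2 + (-\frac{576}{6005})^2*(e_{14})^2 + (\frac{5184}{6005})^2*(e_{23})^2 + (-\frac{92}{6005})^2*(e_{24})^2 + (\frac{384}{6005})^2*(e_{25})^2 + (\frac{1296}{6005})^2*(e_{34})^2 + (-\frac{96}{6005})^2*(e_{45})^2 = \frac{5308416}{36060025}*(+1) + \frac{331776}{36060025}*(+1) + \frac{26873856}{36060025}*(-1) + \frac{8464}{36060025}*(-1) + \frac{147456}{36060025}*(-1) + \frac{1679616}{36060025}*(-1) + \frac{9216}{36060025}*(-1) = -\frac{16}{25} (each basis 2-blade squares to minus the product of its generators' squares); cross terms between blades sharing an index anticommute and cancel; the commuting (index-disjoint) pairs give grade-4 terms 2*c*c'*(blade product), which cancel blade by blade — e_{1234}: \frac{5971968}{36060025} - \frac{5971968}{36060025} = 0; e_{1245}: -\frac{442368}{36060025} + \frac{442368}{36060025} = 0; e_{2345}: -\frac{995328}{36060025} + \frac{995328}{36060025} = 0 — confirming B is simple. So B^2 = -\frac{16}{25}.
Answer: rotation, certificate B^2 = -\frac{16}{25}. The invariant at work: B^2 = -\frac{16}{25} is unchanged by conjugation, hence its sign classifies the subgroup whatever basis B is written in.


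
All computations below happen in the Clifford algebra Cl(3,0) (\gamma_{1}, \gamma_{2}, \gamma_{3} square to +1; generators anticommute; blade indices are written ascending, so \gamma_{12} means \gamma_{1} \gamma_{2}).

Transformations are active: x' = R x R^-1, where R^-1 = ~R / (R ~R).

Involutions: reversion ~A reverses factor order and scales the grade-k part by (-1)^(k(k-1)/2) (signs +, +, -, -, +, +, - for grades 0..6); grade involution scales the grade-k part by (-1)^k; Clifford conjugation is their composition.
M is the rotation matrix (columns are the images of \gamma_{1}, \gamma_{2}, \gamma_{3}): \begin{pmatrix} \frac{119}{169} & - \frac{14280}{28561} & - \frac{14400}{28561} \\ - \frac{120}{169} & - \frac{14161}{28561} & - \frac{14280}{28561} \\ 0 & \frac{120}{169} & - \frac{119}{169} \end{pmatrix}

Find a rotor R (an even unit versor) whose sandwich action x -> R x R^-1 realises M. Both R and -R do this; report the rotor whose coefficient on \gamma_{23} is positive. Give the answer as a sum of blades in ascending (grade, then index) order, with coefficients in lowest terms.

Method: write R = a + b12*\gamma_{12} + b13*\gamma_{13} + b23*\gamma_{23} with a^2 + b12^2 + b13^2 + b23^2 = 1 (so R^-1 = ~R). Expanding the columns R e_j ~R gives tr M = 4a^2 - 1 and, from the antisymmetric part, M21 - M12 = -4a*b12, M13 - M31 = 4a*b13, M32 - M23 = -4a*b23.
Here tr M = -\frac{14161}{28561}, so a^2 = (1 + tr M)/4 = \frac{3600}{28561} and a = ±\frac{60}{169}. Taking a = \frac{60}{169}: M21 - M12 = -\frac{6000}{28561}, M13 - M31 = -\frac{14400}{28561}, M32 - M23 = \frac{34560}{28561}, giving b12 = \frac{25}{169}, b13 = -\frac{60}{169}, b23 = -\frac{144}{169}, i.e. R = \frac{60}{169} + \frac{25}{169} \gamma_{12} - \frac{60}{169} \gamma_{13} - \frac{144}{169} \gamma_{23}.
Its \gamma_{23} coefficient is negative, so report the other preimage -R.
Answer: -\frac{60}{169} - \frac{25}{169} \gamma_{12} + \frac{60}{169} \gamma_{13} + \frac{144}{169} \gamma_{23}. Sheet selection: the two-to-one cover makes ±R indistinguishable at the matrix level (trace -\frac{14161}{28561}), so uniqueness comes from the required sign on \gamma_{23}.


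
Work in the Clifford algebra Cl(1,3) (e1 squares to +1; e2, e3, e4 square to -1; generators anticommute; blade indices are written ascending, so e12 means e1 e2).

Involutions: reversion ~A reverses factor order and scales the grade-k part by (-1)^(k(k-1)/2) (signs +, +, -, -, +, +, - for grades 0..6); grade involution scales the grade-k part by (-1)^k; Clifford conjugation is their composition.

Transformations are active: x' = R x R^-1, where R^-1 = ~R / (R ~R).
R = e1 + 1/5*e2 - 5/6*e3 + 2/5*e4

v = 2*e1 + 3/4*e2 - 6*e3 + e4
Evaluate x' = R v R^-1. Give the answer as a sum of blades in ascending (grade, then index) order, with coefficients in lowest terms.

~R = e1 + 1/5*e2 - 5/6*e3 + 2/5*e4, and R ~R = 19/180, so R^-1 = ~R / (19/180).
R v = -71/20 + 7/20*e12 - 13/3*e13 + 1/5*e14 - 23/40*e23 - 1/10*e24 + 47/30*e34
Answer: -1316/19*e1 - 5397/380*e2 + 1179/19*e3 - 2651/95*e4


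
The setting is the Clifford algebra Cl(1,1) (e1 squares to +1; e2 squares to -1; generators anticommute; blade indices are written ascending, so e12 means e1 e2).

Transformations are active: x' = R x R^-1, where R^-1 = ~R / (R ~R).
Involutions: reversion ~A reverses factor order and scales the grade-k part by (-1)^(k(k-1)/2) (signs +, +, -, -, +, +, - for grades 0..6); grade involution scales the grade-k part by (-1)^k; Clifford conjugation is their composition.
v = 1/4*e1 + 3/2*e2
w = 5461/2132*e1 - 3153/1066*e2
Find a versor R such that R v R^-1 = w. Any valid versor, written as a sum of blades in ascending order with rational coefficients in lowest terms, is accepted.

A norm check does it: q(v) = q(w) = -35/16, hence R = v + w = 2997/1066*e1 - 777/533*e2 realises the map — parallel part kept, (v - w)/2 negated, v carried to w.
Answer: 2997/1066*e1 - 777/533*e2


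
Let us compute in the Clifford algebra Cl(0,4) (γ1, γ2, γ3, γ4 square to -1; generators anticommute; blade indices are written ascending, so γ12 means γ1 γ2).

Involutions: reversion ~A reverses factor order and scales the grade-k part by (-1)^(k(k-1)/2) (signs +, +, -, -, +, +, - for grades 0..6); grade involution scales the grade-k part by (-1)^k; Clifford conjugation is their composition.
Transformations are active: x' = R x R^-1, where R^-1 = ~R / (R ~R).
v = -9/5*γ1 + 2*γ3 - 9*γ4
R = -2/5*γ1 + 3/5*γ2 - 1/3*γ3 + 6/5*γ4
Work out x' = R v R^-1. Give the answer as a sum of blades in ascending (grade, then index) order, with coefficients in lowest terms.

~R = -2/5*γ1 + 3/5*γ2 - 1/3*γ3 + 6/5*γ4, and R ~R = -466/225, so R^-1 = ~R / (-466/225).
R v = 806/75 + 27/25*γ12 - 7/5*γ13 + 144/25*γ14 + 6/5*γ23 - 27/5*γ24 + 3/5*γ34
Answer: 6933/1165*γ1 - 7254/1165*γ2 + 340/233*γ3 - 4023/1165*γ4


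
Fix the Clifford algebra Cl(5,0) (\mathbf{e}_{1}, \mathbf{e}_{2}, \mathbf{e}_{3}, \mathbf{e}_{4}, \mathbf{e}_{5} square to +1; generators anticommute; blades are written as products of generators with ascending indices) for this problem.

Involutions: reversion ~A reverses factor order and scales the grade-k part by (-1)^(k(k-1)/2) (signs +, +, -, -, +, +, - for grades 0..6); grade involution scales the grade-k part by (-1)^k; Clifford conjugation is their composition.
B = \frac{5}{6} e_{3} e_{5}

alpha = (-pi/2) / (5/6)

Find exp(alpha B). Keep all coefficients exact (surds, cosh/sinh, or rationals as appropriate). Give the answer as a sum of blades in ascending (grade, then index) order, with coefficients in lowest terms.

B^2 = (\frac{5}{6})^2*(e_{3} e_{5})^2 = \frac{25}{36}*(-1) = -\frac{25}{36} (a basis 2-blade squares to minus the product of its generators' squares).
B^2 = -\frac{25}{36} — the negative square puts this in the circular regime; l = \frac{5}{6}, alpha*l = - \frac{\pi}{2}, so exp(alpha B) = cos(- \frac{\pi}{2}) + (sin(- \frac{\pi}{2})/(\frac{5}{6}))*B = 0 + (- \frac{6}{5})*B.
Answer: -e_{3} e_{5}


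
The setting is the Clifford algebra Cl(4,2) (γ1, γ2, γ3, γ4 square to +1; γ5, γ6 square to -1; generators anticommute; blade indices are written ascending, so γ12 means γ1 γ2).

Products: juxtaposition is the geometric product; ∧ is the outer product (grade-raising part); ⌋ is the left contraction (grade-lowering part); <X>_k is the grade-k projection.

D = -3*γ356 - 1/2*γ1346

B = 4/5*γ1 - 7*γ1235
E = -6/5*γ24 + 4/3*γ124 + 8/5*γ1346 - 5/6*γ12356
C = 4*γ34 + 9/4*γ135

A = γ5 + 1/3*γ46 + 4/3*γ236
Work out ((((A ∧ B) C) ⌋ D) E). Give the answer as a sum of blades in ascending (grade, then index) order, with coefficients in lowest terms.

step 1: -4/5*γ15 + 4/15*γ146 - 16/15*γ1236 + 7/3*γ123456
step 2: 9/5*γ3 - 16/15*γ136 + 21/4*γ246 + 12/5*γ256 - 64/15*γ1246 - 28/3*γ1256 - 16/5*γ1345 - 3/5*γ3456
step 3: -8/15*γ4 - 27/5*γ56 + 9/10*γ146
step 4: -16/25*γ2 + 36/25*γ3 - 32/45*γ12 - 6/5*γ26 - 9/2*γ123 + 27/25*γ126 - 64/75*γ136 + 216/25*γ1345 - 3/4*γ2345 + 162/25*γ2456 - 36/5*γ12456 - 4/9*γ123456
Answer: -16/25*γ2 + 36/25*γ3 - 32/45*γ12 - 6/5*γ26 - 9/2*γ123 + 27/25*γ126 - 64/75*γ136 + 216/25*γ1345 - 3/4*γ2345 + 162/25*γ2456 - 36/5*γ12456 - 4/9*γ123456


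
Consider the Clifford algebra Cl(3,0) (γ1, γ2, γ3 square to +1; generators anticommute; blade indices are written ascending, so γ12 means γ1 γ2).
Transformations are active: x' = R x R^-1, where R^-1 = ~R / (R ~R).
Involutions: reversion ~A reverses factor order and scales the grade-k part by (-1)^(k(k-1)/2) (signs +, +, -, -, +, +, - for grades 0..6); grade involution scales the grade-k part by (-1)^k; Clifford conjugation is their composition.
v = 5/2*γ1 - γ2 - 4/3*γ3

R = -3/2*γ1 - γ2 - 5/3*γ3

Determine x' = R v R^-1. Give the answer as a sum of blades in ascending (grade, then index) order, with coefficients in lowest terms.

~R = -3/2*γ1 - γ2 - 5/3*γ3, and R ~R = 217/36, so R^-1 = ~R / (217/36).
R v = -19/36 + 4*γ12 + 37/6*γ13 - 1/3*γ23
Answer: -971/434*γ1 + 255/217*γ2 + 1058/651*γ3


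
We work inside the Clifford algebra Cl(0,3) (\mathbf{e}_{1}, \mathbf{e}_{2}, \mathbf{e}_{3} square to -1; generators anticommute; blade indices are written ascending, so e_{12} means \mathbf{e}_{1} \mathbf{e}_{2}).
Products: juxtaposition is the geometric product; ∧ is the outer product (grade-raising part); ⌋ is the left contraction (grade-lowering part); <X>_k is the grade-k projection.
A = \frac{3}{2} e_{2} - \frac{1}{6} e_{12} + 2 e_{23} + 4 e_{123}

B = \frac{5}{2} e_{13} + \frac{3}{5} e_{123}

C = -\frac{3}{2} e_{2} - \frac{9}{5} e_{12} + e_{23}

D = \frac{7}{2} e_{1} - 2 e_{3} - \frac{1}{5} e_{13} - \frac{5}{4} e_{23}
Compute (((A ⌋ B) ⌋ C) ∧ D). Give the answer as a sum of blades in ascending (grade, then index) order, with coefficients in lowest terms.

step 1: \frac{12}{5} - \frac{6}{5} e_{1} + \frac{1}{10} e_{3} + \frac{9}{10} e_{13}
step 2: -\frac{283}{50} e_{2} - \frac{108}{25} e_{12} + \frac{12}{5} e_{23}
step 3: \frac{1981}{100} e_{12} + \frac{283}{25} e_{23} + \frac{3977}{250} e_{123}
Answer: \frac{1981}{100} e_{12} + \frac{283}{25} e_{23} + \frac{3977}{250} e_{123}


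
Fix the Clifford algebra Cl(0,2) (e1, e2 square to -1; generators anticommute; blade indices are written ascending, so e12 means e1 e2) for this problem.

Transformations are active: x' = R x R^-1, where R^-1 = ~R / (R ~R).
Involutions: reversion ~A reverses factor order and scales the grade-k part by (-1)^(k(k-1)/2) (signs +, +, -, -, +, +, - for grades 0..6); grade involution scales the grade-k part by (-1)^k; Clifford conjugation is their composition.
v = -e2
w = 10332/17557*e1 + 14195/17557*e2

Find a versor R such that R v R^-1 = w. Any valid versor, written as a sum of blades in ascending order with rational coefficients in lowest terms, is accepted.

A norm check does it: q(v) = q(w) = -1, hence R = v + w = 10332/17557*e1 - 3362/17557*e2 realises the map — parallel part kept, (v - w)/2 negated, v carried to w.
Answer: 10332/17557*e1 - 3362/17557*e2


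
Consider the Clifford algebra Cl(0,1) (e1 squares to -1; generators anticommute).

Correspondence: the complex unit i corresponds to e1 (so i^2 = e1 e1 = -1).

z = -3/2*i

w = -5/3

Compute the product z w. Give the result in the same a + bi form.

In blades: z = -3/2*e1, w = -5/3.
Distribute z over w term by term (generator squares from the signature, products reordered to ascending indices): (-3/2*e1)*w = 5/2*e1.
Sum: 5/2*e1; translating back through the correspondence:
Answer: 5/2*i


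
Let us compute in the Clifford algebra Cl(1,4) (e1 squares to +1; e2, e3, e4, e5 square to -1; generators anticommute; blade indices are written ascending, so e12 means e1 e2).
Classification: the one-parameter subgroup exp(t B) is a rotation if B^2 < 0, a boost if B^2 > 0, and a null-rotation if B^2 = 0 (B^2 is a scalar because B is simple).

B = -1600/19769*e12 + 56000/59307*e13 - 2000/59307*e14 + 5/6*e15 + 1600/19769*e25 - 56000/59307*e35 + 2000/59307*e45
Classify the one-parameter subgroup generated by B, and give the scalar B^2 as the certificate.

B^2 term by term: the squares give (-1600/19769)^2*(e12)^2 + (56000/59307)^2*(e13)^2 + (-2000/59307)^2*(e14)^2 + (5/6)^2*(e15)^2 + (1600/19769)^2*(e25)^2 + (-56000/59307)^2*(e35)^2 + (2000/59307)^2*(e45)^2 = 2560000/390813361*(+1) + 3136000000/3517320249*(+1) + 4000000/3517320249*(+1) + 25/36*(+1) + 2560000/390813361*(-1) + 3136000000/3517320249*(-1) + 4000000/3517320249*(-1) = 25/36 (each basis 2-blade squares to minus the product of its generators' squares); cross terms between blades sharing an index anticommute and cancel; the commuting (index-disjoint) pairs give grade-4 terms 2*c*c'*(blade product), which cancel blade by blade — e1235: 179200000/1172440083 - 179200000/1172440083 = 0; e1245: -6400000/1172440083 + 6400000/1172440083 = 0; e1345: 224000000/3517320249 - 224000000/3517320249 = 0 — confirming B is simple. So B^2 = 25/36.
Answer: boost, certificate B^2 = 25/36. The class reads off the invariant scalar 25/36 directly.


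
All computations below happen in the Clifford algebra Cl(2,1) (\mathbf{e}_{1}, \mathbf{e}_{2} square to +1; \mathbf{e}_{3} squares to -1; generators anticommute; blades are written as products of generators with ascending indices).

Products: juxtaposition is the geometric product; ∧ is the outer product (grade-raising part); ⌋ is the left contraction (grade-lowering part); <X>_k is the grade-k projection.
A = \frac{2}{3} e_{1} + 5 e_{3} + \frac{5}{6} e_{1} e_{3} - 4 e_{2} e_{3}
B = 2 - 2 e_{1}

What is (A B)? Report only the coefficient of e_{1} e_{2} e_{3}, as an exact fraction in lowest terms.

step 1: -\frac{4}{3} + \frac{4}{3} e_{1} + \frac{35}{3} e_{3} + \frac{35}{3} e_{1} e_{3} - 8 e_{2} e_{3} + 8 e_{1} e_{2} e_{3}
Answer: 8


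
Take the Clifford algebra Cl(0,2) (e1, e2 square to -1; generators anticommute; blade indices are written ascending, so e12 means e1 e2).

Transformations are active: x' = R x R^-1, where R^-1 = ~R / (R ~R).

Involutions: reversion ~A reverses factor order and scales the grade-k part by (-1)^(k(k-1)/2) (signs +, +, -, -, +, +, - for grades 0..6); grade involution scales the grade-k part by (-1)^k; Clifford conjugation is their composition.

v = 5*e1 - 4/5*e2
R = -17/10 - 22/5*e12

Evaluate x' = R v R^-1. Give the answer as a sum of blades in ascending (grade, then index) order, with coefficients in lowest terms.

~R = -17/10 + 22/5*e12, and R ~R = 89/4, so R^-1 = ~R / (89/4).
R v = -601/50*e1 - 516/25*e2
Answer: -35191/11125*e1 + 43988/11125*e2


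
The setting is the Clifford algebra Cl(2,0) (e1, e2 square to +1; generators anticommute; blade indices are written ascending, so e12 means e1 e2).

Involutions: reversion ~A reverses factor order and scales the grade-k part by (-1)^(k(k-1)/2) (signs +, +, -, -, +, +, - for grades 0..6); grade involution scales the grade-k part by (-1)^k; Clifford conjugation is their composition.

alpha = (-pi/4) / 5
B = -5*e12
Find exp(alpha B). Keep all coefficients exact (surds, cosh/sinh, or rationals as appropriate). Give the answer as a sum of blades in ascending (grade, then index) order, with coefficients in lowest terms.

B^2 = (-5)^2*(e12)^2 = 25*(-1) = -25 (a basis 2-blade squares to minus the product of its generators' squares).
B^2 = -25 — circular case — the even/odd split gives cos and sin: l = 5, alpha*l = -pi/4, so exp(alpha B) = cos(-pi/4) + (sin(-pi/4)/5)*B = sqrt(2)/2 + (-sqrt(2)/10)*B.
Answer: sqrt(2)/2 + sqrt(2)/2*e12


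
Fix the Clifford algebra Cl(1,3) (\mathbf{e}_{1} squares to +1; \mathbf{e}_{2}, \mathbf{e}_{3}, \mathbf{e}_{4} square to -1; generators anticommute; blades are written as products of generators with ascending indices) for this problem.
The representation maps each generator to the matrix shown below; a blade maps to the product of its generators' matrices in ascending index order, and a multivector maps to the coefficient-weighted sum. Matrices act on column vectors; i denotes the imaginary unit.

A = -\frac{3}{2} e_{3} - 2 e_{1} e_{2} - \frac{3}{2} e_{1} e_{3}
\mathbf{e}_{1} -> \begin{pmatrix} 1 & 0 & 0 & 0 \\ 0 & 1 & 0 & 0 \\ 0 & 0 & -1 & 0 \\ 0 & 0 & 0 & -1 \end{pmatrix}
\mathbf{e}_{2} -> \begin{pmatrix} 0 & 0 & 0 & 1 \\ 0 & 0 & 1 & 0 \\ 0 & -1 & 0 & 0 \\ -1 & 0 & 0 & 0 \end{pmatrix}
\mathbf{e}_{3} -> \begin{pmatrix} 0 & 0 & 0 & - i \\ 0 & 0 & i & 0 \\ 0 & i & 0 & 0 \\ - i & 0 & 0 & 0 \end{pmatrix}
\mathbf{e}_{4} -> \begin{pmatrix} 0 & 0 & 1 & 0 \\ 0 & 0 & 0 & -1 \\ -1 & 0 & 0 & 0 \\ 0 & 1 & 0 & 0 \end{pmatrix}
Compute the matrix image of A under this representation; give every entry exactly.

Bivector images (products of the table entries): rho(e_{1} e_{2}) = rho(\mathbf{e}_{1})rho(\mathbf{e}_{2}) = \begin{pmatrix} 0 & 0 & 0 & 1 \\ 0 & 0 & 1 & 0 \\ 0 & 1 & 0 & 0 \\ 1 & 0 & 0 & 0 \end{pmatrix}; rho(e_{1} e_{3}) = rho(\mathbf{e}_{1})rho(\mathbf{e}_{3}) = \begin{pmatrix} 0 & 0 & 0 & - i \\ 0 & 0 & i & 0 \\ 0 & - i & 0 & 0 \\ i & 0 & 0 & 0 \end{pmatrix}.
M = (-\frac{3}{2})*rho(e_{3}) + (-2)*rho(e_{1} e_{2}) + (-\frac{3}{2})*rho(e_{1} e_{3}), summed entrywise:
Answer: \begin{pmatrix} 0 & 0 & 0 & -2 + 3 i \\ 0 & 0 & -2 - 3 i & 0 \\ 0 & -2 & 0 & 0 \\ -2 & 0 & 0 & 0 \end{pmatrix}


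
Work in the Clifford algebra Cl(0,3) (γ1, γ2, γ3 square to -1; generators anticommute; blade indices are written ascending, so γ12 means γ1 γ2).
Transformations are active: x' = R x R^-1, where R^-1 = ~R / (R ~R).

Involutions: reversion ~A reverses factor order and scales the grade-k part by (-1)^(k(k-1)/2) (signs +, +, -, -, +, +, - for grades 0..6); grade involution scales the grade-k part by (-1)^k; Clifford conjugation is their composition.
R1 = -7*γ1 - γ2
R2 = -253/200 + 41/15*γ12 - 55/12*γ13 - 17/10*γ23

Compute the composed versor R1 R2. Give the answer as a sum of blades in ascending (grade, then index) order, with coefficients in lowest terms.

Distribute over the terms of R1 (each basis-blade product reordered to ascending indices, repeated generators contracted through their squares):
(-7*γ1) R2 = 1771/200*γ1 + 287/15*γ2 - 385/12*γ3 + 119/10*γ123
(-γ2) R2 = -41/15*γ1 + 253/200*γ2 - 17/10*γ3 - 55/12*γ123
Summing the partial products and collecting blades:
Answer: 3673/600*γ1 + 12239/600*γ2 - 2027/60*γ3 + 439/60*γ123
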